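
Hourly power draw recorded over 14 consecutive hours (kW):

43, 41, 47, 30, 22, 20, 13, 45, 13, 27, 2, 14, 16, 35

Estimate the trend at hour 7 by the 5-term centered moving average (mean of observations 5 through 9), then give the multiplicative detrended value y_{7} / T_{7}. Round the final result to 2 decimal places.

0.58

Trend T_7 = (22 + 20 + 13 + 45 + 13) / 5 = 113/5 = 22.6000
Ratio to trend: 13 / 22.6000 = 0.58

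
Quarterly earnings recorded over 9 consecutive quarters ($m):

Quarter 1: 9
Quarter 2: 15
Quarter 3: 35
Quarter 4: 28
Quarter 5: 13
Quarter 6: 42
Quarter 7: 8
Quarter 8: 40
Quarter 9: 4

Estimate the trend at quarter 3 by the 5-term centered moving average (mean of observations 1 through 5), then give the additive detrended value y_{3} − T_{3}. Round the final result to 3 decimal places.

15.000

Trend T_3 = (9 + 15 + 35 + 28 + 13) / 5 = 100/5 = 20.00000
Detrended value: 35 − 20.00000 = 15.000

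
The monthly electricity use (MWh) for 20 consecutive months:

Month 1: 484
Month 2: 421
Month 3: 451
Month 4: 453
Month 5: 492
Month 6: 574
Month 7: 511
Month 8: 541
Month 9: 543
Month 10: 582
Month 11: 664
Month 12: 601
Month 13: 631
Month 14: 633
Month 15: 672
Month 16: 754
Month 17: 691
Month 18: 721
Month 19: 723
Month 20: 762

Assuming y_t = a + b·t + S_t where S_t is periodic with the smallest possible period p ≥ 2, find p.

First differences y_{t+1} − y_t: -63, 30, 2, 39, 82, -63, 30, 2, 39, 82, -63, 30, …
The difference pattern repeats every 5 terms and not for any smaller step, so p = 5.

5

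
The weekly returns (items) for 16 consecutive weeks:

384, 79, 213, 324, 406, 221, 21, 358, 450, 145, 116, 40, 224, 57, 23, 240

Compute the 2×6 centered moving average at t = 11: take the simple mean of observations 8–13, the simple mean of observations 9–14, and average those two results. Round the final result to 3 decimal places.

197.083

Sum over 8–13: 358 + 450 + 145 + 116 + 40 + 224 = 1333
Sum over 9–14: 450 + 145 + 116 + 40 + 224 + 57 = 1032
CMA at t=11 = (1333 + 1032) / (2·6) = 2365 / 12 = 197.083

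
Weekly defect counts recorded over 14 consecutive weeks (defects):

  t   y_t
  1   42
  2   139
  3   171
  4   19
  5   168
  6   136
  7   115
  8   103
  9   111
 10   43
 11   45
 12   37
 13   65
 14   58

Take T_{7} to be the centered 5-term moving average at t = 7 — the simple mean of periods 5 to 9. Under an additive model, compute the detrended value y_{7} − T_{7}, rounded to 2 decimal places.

-11.60

Trend T_7 = (168 + 136 + 115 + 103 + 111) / 5 = 633/5 = 126.6000
Detrended value: 115 − 126.6000 = -11.60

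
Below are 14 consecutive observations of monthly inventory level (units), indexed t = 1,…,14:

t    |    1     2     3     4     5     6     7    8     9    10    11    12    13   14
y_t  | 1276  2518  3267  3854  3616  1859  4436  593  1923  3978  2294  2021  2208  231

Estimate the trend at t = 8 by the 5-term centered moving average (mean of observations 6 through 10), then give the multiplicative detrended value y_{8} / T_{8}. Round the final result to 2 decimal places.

0.23

Trend T_8 = (1859 + 4436 + 593 + 1923 + 3978) / 5 = 12789/5 = 2557.8000
Ratio to trend: 593 / 2557.8000 = 0.23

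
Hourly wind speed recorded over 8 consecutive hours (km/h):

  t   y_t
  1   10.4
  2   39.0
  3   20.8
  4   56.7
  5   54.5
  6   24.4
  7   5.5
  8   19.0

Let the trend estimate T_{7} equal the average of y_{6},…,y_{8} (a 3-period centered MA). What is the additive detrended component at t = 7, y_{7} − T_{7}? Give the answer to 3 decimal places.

-10.800

Trend T_7 = (24.4 + 5.5 + 19.0) / 3 = 48.9/3 = 16.30000
Detrended value: 5.5 − 16.30000 = -10.800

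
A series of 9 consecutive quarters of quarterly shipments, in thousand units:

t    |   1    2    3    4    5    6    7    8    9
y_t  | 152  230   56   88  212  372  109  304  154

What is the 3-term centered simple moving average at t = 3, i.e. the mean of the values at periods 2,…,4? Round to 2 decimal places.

Sum of periods 2–4: 230 + 56 + 88 = 374
Divide by 3: 374 / 3 = 124.67

124.67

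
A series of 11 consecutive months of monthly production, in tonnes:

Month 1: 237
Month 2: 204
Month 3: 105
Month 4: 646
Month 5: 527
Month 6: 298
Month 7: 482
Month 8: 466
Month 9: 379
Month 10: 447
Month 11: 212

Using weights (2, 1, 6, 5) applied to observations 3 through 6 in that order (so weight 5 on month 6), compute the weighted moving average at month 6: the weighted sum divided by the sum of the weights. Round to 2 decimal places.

393.43

Weighted sum: 2·105 + 1·646 + 6·527 + 5·298 = 210 + 646 + 3162 + 1490 = 5508
Weight total: 2 + 1 + 6 + 5 = 14
WMA = 5508 / 14 = 393.43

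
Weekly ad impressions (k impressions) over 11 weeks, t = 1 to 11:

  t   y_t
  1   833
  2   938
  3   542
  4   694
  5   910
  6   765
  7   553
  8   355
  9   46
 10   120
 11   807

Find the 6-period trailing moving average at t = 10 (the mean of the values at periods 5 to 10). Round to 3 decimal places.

Sum of periods 5–10: 910 + 765 + 553 + 355 + 46 + 120 = 2749
Divide by 6: 2749 / 6 = 458.167

458.167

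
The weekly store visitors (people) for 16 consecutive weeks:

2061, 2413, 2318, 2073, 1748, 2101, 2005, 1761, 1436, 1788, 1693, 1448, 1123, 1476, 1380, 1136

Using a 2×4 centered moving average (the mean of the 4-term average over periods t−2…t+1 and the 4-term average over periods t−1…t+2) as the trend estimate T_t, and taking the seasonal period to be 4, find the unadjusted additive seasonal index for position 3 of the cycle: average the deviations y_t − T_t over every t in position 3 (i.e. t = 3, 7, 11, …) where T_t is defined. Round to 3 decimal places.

Season position 3 occurs at t = 3, 7, 11 (where T_t is defined).
t=3: T_3 = 2177.12500; y_3 − T_3 = 2318 − 2177.12500 = 140.87500
t=7: T_7 = 1864.75000; y_7 − T_7 = 2005 − 1864.75000 = 140.25000
t=11: T_11 = 1552.12500; y_11 − T_11 = 1693 − 1552.12500 = 140.87500
Mean deviation: (140.87500 + 140.25000 + 140.87500) / 3 = 140.667

140.667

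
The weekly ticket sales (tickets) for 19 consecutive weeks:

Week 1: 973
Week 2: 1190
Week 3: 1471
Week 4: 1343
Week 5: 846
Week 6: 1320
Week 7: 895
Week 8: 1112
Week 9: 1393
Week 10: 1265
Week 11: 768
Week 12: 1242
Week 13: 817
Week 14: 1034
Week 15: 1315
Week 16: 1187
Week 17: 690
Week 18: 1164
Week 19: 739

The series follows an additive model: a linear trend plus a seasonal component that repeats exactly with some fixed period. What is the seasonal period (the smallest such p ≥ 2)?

First differences y_{t+1} − y_t: 217, 281, -128, -497, 474, -425, 217, 281, -128, -497, 474, -425, 217, 281, …
The difference pattern repeats every 6 terms and not for any smaller step, so p = 6.

6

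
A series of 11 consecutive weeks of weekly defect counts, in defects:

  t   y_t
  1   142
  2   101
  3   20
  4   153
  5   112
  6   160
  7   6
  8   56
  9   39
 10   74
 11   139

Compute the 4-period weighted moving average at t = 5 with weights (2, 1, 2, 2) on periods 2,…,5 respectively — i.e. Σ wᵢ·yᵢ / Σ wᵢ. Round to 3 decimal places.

107.429

Weighted sum: 2·101 + 1·20 + 2·153 + 2·112 = 202 + 20 + 306 + 224 = 752
Weight total: 2 + 1 + 2 + 2 = 7
WMA = 752 / 7 = 107.429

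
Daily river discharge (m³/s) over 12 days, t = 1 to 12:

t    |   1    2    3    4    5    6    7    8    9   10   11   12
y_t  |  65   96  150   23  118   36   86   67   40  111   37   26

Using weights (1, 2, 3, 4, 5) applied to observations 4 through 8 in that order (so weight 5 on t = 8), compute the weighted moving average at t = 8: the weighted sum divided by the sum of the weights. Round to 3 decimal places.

69.733

Weighted sum: 1·23 + 2·118 + 3·36 + 4·86 + 5·67 = 23 + 236 + 108 + 344 + 335 = 1046
Weight total: 1 + 2 + 3 + 4 + 5 = 15
WMA = 1046 / 15 = 69.733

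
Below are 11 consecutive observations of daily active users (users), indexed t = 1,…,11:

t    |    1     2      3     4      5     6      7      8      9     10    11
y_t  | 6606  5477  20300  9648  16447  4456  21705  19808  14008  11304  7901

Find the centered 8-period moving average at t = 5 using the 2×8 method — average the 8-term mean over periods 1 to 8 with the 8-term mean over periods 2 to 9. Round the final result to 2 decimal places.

13518.50

Sum over 1–8: 6606 + 5477 + 20300 + 9648 + 16447 + 4456 + 21705 + 19808 = 104447
Sum over 2–9: 5477 + 20300 + 9648 + 16447 + 4456 + 21705 + 19808 + 14008 = 111849
CMA at t=5 = (104447 + 111849) / (2·8) = 216296 / 16 = 13518.50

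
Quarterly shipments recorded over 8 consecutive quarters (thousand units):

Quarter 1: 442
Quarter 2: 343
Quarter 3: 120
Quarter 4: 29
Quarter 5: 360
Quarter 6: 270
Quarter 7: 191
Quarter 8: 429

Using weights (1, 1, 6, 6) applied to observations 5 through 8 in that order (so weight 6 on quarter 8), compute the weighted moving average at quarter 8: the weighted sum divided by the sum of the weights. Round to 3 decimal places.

Weighted sum: 1·360 + 1·270 + 6·191 + 6·429 = 360 + 270 + 1146 + 2574 = 4350
Weight total: 1 + 1 + 6 + 6 = 14
WMA = 4350 / 14 = 310.714

310.714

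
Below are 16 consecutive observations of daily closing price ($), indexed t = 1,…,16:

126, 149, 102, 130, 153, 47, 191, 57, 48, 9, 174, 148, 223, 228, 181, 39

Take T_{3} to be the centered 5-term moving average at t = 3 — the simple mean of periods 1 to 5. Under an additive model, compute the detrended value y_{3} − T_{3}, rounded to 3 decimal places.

-30.000

Trend T_3 = (126 + 149 + 102 + 130 + 153) / 5 = 660/5 = 132.00000
Detrended value: 102 − 132.00000 = -30.000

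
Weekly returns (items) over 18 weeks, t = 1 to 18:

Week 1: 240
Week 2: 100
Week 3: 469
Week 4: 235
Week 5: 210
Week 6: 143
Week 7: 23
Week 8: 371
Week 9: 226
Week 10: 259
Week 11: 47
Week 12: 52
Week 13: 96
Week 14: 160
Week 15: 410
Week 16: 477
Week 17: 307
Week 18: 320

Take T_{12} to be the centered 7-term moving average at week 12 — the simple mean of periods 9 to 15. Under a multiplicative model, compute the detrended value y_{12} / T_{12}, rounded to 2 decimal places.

Trend T_12 = (226 + 259 + 47 + 52 + 96 + 160 + 410) / 7 = 1250/7 = 178.5714
Ratio to trend: 52 / 178.5714 = 0.29

0.29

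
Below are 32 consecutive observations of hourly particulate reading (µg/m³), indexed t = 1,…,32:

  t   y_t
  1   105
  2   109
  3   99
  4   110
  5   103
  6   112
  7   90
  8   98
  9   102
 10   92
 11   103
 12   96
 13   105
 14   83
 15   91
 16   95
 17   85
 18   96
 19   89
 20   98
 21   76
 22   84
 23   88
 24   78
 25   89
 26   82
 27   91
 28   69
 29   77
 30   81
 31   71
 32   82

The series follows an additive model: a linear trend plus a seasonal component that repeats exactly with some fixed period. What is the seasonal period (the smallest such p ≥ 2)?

First differences y_{t+1} − y_t: 4, -10, 11, -7, 9, -22, 8, 4, -10, 11, -7, 9, -22, 8, 4, -10, …
The difference pattern repeats every 7 terms and not for any smaller step, so p = 7.

7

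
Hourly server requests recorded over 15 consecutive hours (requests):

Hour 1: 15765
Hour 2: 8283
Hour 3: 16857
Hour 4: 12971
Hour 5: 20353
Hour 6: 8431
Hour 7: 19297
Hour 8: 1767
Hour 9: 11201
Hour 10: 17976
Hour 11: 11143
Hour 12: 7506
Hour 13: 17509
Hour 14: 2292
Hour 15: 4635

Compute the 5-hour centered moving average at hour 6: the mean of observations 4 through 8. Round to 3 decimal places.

Sum of periods 4–8: 12971 + 20353 + 8431 + 19297 + 1767 = 62819
Divide by 5: 62819 / 5 = 12563.800

12563.800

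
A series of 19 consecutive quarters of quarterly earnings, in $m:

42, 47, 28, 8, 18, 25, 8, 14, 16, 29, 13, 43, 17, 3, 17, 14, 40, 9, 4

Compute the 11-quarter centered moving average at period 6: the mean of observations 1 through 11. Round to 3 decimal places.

22.545

Sum of periods 1–11: 42 + 47 + 28 + 8 + 18 + 25 + 8 + 14 + 16 + 29 + 13 = 248
Divide by 11: 248 / 11 = 22.545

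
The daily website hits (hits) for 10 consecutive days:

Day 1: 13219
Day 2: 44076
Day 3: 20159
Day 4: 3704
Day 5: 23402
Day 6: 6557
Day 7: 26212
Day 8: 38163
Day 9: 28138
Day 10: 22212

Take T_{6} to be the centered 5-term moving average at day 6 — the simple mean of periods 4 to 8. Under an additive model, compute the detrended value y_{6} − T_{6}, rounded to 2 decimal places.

-13050.60

Trend T_6 = (3704 + 23402 + 6557 + 26212 + 38163) / 5 = 98038/5 = 19607.6000
Detrended value: 6557 − 19607.6000 = -13050.60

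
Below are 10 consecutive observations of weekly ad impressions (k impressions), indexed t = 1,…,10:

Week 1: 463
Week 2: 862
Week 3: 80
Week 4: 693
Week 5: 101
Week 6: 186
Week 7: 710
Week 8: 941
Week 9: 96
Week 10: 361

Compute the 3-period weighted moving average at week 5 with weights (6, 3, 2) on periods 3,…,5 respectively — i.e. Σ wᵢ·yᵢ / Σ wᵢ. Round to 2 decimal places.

Weighted sum: 6·80 + 3·693 + 2·101 = 480 + 2079 + 202 = 2761
Weight total: 6 + 3 + 2 = 11
WMA = 2761 / 11 = 251.00

251.00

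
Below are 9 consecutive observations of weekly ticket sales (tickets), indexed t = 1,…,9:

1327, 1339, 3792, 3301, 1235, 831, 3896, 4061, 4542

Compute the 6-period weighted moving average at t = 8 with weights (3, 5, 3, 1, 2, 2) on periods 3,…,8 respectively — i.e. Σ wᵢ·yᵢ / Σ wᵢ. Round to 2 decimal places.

Weighted sum: 3·3792 + 5·3301 + 3·1235 + 1·831 + 2·3896 + 2·4061 = 11376 + 16505 + 3705 + 831 + 7792 + 8122 = 48331
Weight total: 3 + 5 + 3 + 1 + 2 + 2 = 16
WMA = 48331 / 16 = 3020.69

3020.69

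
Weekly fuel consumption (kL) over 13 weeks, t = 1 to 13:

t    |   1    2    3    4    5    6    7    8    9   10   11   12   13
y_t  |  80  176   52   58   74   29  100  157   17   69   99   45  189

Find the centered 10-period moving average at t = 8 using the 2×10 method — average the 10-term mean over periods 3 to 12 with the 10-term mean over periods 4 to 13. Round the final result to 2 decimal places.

Sum over 3–12: 52 + 58 + 74 + 29 + 100 + 157 + 17 + 69 + 99 + 45 = 700
Sum over 4–13: 58 + 74 + 29 + 100 + 157 + 17 + 69 + 99 + 45 + 189 = 837
CMA at t=8 = (700 + 837) / (2·10) = 1537 / 20 = 76.85

76.85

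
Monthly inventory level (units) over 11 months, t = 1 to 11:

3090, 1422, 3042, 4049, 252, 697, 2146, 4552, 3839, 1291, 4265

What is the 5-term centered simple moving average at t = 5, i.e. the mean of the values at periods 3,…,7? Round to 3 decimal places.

Sum of periods 3–7: 3042 + 4049 + 252 + 697 + 2146 = 10186
Divide by 5: 10186 / 5 = 2037.200

2037.200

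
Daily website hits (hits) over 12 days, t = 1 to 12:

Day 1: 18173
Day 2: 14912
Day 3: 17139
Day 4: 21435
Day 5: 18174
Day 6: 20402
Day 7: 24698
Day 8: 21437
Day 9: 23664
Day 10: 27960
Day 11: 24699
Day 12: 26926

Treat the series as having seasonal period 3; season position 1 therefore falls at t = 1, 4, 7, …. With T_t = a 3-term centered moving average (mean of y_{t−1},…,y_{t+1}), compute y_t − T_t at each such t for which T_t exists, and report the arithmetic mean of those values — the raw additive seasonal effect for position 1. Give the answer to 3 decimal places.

Season position 1 occurs at t = 4, 7, 10 (where T_t is defined).
t=4: T_4 = 18916.00000; y_4 − T_4 = 21435 − 18916.00000 = 2519.00000
t=7: T_7 = 22179.00000; y_7 − T_7 = 24698 − 22179.00000 = 2519.00000
t=10: T_10 = 25441.00000; y_10 − T_10 = 27960 − 25441.00000 = 2519.00000
Mean deviation: (2519.00000 + 2519.00000 + 2519.00000) / 3 = 2519.000

2519.000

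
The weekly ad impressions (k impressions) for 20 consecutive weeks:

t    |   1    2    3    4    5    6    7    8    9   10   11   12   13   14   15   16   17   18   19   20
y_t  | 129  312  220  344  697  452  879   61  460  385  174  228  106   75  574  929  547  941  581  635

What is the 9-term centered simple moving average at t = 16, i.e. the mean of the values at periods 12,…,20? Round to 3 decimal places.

Sum of periods 12–20: 228 + 106 + 75 + 574 + 929 + 547 + 941 + 581 + 635 = 4616
Divide by 9: 4616 / 9 = 512.889

512.889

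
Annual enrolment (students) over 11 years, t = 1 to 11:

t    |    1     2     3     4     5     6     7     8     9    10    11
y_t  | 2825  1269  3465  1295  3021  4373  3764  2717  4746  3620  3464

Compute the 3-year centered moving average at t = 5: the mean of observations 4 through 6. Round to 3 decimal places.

2896.333

Sum of periods 4–6: 1295 + 3021 + 4373 = 8689
Divide by 3: 8689 / 3 = 2896.333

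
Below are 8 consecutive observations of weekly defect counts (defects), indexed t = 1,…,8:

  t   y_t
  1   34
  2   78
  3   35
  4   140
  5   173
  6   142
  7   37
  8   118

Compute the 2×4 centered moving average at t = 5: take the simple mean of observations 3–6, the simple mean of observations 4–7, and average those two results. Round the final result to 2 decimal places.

122.75

Sum over 3–6: 35 + 140 + 173 + 142 = 490
Sum over 4–7: 140 + 173 + 142 + 37 = 492
CMA at t=5 = (490 + 492) / (2·4) = 982 / 8 = 122.75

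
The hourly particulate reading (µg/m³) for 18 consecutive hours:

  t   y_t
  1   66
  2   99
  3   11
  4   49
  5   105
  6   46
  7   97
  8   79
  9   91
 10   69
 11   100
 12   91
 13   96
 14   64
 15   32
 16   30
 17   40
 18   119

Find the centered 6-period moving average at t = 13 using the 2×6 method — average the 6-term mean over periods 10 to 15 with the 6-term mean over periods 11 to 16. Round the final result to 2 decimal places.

72.08

Sum over 10–15: 69 + 100 + 91 + 96 + 64 + 32 = 452
Sum over 11–16: 100 + 91 + 96 + 64 + 32 + 30 = 413
CMA at t=13 = (452 + 413) / (2·6) = 865 / 12 = 72.08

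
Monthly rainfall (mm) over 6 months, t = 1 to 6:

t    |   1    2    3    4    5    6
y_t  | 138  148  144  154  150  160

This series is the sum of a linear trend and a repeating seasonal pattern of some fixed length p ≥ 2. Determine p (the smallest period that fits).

First differences y_{t+1} − y_t: 10, -4, 10, -4, 10, …
The difference pattern repeats every 2 terms and not for any smaller step, so p = 2.

2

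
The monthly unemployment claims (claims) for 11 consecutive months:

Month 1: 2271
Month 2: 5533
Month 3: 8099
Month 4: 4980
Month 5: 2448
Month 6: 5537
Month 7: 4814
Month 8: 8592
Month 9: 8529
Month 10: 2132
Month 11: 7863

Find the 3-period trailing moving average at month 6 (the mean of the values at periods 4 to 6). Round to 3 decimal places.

4321.667

Sum of periods 4–6: 4980 + 2448 + 5537 = 12965
Divide by 3: 12965 / 3 = 4321.667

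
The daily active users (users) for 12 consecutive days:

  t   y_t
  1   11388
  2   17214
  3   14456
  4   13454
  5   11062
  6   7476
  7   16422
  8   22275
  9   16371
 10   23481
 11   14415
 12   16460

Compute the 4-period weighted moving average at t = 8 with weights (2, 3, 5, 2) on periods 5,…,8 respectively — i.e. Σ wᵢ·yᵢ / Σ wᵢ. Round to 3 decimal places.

14267.667

Weighted sum: 2·11062 + 3·7476 + 5·16422 + 2·22275 = 22124 + 22428 + 82110 + 44550 = 171212
Weight total: 2 + 3 + 5 + 2 = 12
WMA = 171212 / 12 = 14267.667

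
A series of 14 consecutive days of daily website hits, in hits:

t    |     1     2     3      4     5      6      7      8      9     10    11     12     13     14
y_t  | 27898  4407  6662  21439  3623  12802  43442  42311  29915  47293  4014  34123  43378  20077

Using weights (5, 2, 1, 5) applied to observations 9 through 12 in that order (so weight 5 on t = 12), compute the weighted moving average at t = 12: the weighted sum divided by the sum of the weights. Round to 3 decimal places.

Weighted sum: 5·29915 + 2·47293 + 1·4014 + 5·34123 = 149575 + 94586 + 4014 + 170615 = 418790
Weight total: 5 + 2 + 1 + 5 = 13
WMA = 418790 / 13 = 32214.615

32214.615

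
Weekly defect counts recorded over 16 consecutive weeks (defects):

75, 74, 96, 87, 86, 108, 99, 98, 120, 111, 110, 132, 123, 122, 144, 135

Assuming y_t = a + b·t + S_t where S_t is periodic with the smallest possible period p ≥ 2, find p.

First differences y_{t+1} − y_t: -1, 22, -9, -1, 22, -9, -1, 22, …
The difference pattern repeats every 3 terms and not for any smaller step, so p = 3.

3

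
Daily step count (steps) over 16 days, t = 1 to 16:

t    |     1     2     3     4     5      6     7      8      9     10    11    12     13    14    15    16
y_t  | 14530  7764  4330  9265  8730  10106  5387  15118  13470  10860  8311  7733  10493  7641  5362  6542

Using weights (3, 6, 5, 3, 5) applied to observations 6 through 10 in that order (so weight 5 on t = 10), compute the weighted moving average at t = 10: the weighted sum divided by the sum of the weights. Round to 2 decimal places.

10588.18

Weighted sum: 3·10106 + 6·5387 + 5·15118 + 3·13470 + 5·10860 = 30318 + 32322 + 75590 + 40410 + 54300 = 232940
Weight total: 3 + 6 + 5 + 3 + 5 = 22
WMA = 232940 / 22 = 10588.18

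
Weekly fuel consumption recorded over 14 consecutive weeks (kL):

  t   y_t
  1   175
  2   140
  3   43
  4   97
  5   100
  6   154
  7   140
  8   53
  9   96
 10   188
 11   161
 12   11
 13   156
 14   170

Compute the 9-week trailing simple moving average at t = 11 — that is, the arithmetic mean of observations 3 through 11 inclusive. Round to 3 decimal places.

114.667

Sum of periods 3–11: 43 + 97 + 100 + 154 + 140 + 53 + 96 + 188 + 161 = 1032
Divide by 9: 1032 / 9 = 114.667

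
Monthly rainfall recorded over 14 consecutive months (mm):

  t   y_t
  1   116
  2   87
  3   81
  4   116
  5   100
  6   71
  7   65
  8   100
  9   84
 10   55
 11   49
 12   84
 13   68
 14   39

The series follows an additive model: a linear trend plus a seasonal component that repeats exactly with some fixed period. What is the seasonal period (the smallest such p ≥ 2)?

4

First differences y_{t+1} − y_t: -29, -6, 35, -16, -29, -6, 35, -16, -29, -6, …
The difference pattern repeats every 4 terms and not for any smaller step, so p = 4.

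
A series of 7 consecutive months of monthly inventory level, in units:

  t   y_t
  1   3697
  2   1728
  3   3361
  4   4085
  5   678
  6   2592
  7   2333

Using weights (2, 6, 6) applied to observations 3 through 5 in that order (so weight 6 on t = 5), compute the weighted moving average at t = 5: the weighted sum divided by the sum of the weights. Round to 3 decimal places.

Weighted sum: 2·3361 + 6·4085 + 6·678 = 6722 + 24510 + 4068 = 35300
Weight total: 2 + 6 + 6 = 14
WMA = 35300 / 14 = 2521.429

2521.429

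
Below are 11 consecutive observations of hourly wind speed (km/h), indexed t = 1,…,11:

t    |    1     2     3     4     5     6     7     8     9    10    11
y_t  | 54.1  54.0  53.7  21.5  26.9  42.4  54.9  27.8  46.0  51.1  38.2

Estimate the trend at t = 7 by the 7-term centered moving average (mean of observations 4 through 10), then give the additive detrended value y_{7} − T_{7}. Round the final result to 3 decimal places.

16.243

Trend T_7 = (21.5 + 26.9 + 42.4 + 54.9 + 27.8 + 46.0 + 51.1) / 7 = 270.6/7 = 38.65714
Detrended value: 54.9 − 38.65714 = 16.243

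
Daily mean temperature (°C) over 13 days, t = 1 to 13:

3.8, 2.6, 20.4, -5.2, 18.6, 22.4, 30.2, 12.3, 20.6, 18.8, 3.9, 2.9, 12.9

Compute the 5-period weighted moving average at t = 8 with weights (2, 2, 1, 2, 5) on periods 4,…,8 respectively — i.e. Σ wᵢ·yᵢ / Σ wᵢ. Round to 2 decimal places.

14.26

Weighted sum: 2·-5.2 + 2·18.6 + 1·22.4 + 2·30.2 + 5·12.3 = -10.4 + 37.2 + 22.4 + 60.4 + 61.5 = 171.1
Weight total: 2 + 2 + 1 + 2 + 5 = 12
WMA = 171.1 / 12 = 14.26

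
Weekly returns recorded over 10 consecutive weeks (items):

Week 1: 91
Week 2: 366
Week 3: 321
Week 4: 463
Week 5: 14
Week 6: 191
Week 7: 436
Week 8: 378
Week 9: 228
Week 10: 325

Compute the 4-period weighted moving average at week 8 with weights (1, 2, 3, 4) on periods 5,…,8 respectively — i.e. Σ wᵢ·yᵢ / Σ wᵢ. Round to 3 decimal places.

Weighted sum: 1·14 + 2·191 + 3·436 + 4·378 = 14 + 382 + 1308 + 1512 = 3216
Weight total: 1 + 2 + 3 + 4 = 10
WMA = 3216 / 10 = 321.600

321.600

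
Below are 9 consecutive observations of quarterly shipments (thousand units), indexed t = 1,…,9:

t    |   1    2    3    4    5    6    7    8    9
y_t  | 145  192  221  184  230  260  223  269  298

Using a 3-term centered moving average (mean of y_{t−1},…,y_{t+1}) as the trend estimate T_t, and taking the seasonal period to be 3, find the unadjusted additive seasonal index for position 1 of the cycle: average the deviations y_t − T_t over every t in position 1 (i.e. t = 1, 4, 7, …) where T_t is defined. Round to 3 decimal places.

Season position 1 occurs at t = 4, 7 (where T_t is defined).
t=4: T_4 = 211.66667; y_4 − T_4 = 184 − 211.66667 = -27.66667
t=7: T_7 = 250.66667; y_7 − T_7 = 223 − 250.66667 = -27.66667
Mean deviation: (-27.66667 + -27.66667) / 2 = -27.667

-27.667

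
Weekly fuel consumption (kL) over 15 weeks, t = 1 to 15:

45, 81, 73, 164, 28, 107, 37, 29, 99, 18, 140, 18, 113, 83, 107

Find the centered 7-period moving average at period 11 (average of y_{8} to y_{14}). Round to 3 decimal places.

71.429

Sum of periods 8–14: 29 + 99 + 18 + 140 + 18 + 113 + 83 = 500
Divide by 7: 500 / 7 = 71.429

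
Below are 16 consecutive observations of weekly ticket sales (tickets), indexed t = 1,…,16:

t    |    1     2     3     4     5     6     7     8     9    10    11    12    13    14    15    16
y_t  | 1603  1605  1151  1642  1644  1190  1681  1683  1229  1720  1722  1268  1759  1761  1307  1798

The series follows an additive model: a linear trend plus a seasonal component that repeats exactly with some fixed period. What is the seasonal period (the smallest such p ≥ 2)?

3

First differences y_{t+1} − y_t: 2, -454, 491, 2, -454, 491, 2, -454, …
The difference pattern repeats every 3 terms and not for any smaller step, so p = 3.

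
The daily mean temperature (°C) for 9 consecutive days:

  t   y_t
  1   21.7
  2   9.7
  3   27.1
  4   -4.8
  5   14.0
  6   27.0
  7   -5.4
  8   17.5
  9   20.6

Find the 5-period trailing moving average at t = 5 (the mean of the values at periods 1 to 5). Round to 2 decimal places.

13.54

Sum of periods 1–5: 21.7 + 9.7 + 27.1 + (-4.8) + 14.0 = 67.7
Divide by 5: 67.7 / 5 = 13.54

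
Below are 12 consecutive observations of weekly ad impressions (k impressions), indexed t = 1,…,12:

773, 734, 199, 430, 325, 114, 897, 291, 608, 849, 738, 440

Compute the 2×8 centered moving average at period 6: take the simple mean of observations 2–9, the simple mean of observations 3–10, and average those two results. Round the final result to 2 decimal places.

456.94

Sum over 2–9: 734 + 199 + 430 + 325 + 114 + 897 + 291 + 608 = 3598
Sum over 3–10: 199 + 430 + 325 + 114 + 897 + 291 + 608 + 849 = 3713
CMA at t=6 = (3598 + 3713) / (2·8) = 7311 / 16 = 456.94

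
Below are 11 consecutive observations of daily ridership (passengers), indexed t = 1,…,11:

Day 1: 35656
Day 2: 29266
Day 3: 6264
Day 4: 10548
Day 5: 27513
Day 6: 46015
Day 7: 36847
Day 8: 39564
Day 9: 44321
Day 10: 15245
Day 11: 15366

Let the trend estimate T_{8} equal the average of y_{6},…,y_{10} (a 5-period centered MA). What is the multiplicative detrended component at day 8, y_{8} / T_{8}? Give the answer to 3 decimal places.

Trend T_8 = (46015 + 36847 + 39564 + 44321 + 15245) / 5 = 181992/5 = 36398.40000
Ratio to trend: 39564 / 36398.40000 = 1.087

1.087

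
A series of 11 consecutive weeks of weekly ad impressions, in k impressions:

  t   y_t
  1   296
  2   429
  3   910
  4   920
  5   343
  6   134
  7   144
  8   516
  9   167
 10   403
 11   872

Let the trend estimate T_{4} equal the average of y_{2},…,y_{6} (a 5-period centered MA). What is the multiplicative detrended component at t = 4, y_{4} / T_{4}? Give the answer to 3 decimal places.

1.681

Trend T_4 = (429 + 910 + 920 + 343 + 134) / 5 = 2736/5 = 547.20000
Ratio to trend: 920 / 547.20000 = 1.681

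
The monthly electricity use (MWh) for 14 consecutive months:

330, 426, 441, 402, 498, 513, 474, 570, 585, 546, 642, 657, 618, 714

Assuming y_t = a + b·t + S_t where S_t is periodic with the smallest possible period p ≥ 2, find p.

3

First differences y_{t+1} − y_t: 96, 15, -39, 96, 15, -39, 96, 15, …
The difference pattern repeats every 3 terms and not for any smaller step, so p = 3.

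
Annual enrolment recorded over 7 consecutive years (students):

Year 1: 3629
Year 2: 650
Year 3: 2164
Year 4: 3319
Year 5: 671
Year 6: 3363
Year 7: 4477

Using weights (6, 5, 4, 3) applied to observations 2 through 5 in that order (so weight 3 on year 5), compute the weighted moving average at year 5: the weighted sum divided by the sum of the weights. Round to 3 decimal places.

1667.167

Weighted sum: 6·650 + 5·2164 + 4·3319 + 3·671 = 3900 + 10820 + 13276 + 2013 = 30009
Weight total: 6 + 5 + 4 + 3 = 18
WMA = 30009 / 18 = 1667.167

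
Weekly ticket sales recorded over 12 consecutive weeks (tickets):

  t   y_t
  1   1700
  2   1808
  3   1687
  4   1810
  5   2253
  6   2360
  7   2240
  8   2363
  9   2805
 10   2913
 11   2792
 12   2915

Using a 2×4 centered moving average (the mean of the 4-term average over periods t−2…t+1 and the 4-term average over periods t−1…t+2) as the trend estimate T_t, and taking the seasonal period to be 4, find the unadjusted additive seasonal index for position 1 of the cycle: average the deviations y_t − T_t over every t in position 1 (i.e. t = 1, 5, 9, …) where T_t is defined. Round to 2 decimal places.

156.06

Season position 1 occurs at t = 5, 9 (where T_t is defined).
t=5: T_5 = 2096.6250; y_5 − T_5 = 2253 − 2096.6250 = 156.3750
t=9: T_9 = 2649.2500; y_9 − T_9 = 2805 − 2649.2500 = 155.7500
Mean deviation: (156.3750 + 155.7500) / 2 = 156.06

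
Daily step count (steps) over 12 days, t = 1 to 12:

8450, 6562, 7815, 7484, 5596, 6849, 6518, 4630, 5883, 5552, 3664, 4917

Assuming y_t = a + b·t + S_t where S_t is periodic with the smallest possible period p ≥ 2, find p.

3

First differences y_{t+1} − y_t: -1888, 1253, -331, -1888, 1253, -331, -1888, 1253, …
The difference pattern repeats every 3 terms and not for any smaller step, so p = 3.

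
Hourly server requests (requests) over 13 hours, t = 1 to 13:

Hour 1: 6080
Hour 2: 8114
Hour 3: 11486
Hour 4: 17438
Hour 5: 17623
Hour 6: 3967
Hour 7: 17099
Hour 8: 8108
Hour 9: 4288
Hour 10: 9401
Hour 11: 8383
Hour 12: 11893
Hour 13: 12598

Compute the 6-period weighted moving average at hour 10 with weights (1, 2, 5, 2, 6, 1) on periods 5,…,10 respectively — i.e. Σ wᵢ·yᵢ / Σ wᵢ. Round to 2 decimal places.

Weighted sum: 1·17623 + 2·3967 + 5·17099 + 2·8108 + 6·4288 + 1·9401 = 17623 + 7934 + 85495 + 16216 + 25728 + 9401 = 162397
Weight total: 1 + 2 + 5 + 2 + 6 + 1 = 17
WMA = 162397 / 17 = 9552.76

9552.76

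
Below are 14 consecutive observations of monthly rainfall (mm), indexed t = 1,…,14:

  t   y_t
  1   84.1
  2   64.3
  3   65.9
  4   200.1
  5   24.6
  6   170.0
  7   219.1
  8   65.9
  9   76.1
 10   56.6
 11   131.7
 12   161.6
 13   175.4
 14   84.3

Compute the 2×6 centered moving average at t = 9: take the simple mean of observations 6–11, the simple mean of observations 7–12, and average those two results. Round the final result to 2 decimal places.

119.20

Sum over 6–11: 170.0 + 219.1 + 65.9 + 76.1 + 56.6 + 131.7 = 719.4
Sum over 7–12: 219.1 + 65.9 + 76.1 + 56.6 + 131.7 + 161.6 = 711.0
CMA at t=9 = (719.4 + 711.0) / (2·6) = 1430.4 / 12 = 119.20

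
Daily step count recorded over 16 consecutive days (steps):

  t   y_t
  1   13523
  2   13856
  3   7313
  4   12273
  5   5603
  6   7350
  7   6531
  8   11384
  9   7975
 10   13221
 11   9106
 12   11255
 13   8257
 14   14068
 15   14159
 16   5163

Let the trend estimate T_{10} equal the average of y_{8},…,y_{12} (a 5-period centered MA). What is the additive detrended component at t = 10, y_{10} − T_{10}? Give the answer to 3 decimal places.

2632.800

Trend T_10 = (11384 + 7975 + 13221 + 9106 + 11255) / 5 = 52941/5 = 10588.20000
Detrended value: 13221 − 10588.20000 = 2632.800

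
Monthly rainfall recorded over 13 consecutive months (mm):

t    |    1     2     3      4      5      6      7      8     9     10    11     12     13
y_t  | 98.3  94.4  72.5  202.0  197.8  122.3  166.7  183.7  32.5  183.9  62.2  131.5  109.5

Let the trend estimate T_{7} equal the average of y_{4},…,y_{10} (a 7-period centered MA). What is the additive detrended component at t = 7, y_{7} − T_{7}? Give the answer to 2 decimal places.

Trend T_7 = (202.0 + 197.8 + 122.3 + 166.7 + 183.7 + 32.5 + 183.9) / 7 = 1088.9/7 = 155.5571
Detrended value: 166.7 − 155.5571 = 11.14

11.14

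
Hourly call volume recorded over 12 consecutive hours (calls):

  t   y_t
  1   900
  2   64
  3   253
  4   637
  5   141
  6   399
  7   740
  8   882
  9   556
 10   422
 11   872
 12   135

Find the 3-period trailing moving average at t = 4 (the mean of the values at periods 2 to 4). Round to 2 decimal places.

Sum of periods 2–4: 64 + 253 + 637 = 954
Divide by 3: 954 / 3 = 318.00

318.00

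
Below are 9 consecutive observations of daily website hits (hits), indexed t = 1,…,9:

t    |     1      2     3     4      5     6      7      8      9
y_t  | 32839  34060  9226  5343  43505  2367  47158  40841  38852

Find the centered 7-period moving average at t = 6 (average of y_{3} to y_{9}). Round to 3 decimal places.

26756.000

Sum of periods 3–9: 9226 + 5343 + 43505 + 2367 + 47158 + 40841 + 38852 = 187292
Divide by 7: 187292 / 7 = 26756.000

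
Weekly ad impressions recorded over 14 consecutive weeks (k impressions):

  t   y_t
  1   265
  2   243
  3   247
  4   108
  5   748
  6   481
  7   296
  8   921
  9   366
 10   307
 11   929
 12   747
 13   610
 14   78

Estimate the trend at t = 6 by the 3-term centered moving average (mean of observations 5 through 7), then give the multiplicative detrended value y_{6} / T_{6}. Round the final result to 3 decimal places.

Trend T_6 = (748 + 481 + 296) / 3 = 1525/3 = 508.33333
Ratio to trend: 481 / 508.33333 = 0.946

0.946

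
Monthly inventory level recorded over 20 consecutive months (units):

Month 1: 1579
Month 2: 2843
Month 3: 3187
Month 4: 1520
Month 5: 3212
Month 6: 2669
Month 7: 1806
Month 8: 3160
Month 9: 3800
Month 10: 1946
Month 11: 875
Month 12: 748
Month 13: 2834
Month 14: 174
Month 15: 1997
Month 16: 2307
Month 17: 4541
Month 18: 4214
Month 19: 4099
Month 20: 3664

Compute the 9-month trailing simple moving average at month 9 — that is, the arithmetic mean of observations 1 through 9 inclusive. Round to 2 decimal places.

2641.78

Sum of periods 1–9: 1579 + 2843 + 3187 + 1520 + 3212 + 2669 + 1806 + 3160 + 3800 = 23776
Divide by 9: 23776 / 9 = 2641.78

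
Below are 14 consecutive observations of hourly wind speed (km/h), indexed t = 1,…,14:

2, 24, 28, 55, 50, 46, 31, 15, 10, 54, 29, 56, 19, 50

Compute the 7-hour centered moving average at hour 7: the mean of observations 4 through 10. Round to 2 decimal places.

37.29

Sum of periods 4–10: 55 + 50 + 46 + 31 + 15 + 10 + 54 = 261
Divide by 7: 261 / 7 = 37.29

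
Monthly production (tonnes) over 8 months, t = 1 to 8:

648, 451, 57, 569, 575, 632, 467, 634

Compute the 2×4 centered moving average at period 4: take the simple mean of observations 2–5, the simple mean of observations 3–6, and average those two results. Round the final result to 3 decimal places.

Sum over 2–5: 451 + 57 + 569 + 575 = 1652
Sum over 3–6: 57 + 569 + 575 + 632 = 1833
CMA at t=4 = (1652 + 1833) / (2·4) = 3485 / 8 = 435.625

435.625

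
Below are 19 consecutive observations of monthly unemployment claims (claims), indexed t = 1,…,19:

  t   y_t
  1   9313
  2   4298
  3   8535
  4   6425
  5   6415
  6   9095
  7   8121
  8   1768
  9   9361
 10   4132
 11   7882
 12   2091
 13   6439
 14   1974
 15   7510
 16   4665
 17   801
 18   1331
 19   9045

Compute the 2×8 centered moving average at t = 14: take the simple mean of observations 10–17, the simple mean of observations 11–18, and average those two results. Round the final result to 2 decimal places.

4261.69

Sum over 10–17: 4132 + 7882 + 2091 + 6439 + 1974 + 7510 + 4665 + 801 = 35494
Sum over 11–18: 7882 + 2091 + 6439 + 1974 + 7510 + 4665 + 801 + 1331 = 32693
CMA at t=14 = (35494 + 32693) / (2·8) = 68187 / 16 = 4261.69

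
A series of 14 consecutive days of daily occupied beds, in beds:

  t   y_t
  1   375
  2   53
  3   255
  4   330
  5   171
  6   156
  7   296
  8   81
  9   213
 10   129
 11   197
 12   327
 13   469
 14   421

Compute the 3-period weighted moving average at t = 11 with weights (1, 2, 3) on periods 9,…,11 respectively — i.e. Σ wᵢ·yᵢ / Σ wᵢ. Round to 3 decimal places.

Weighted sum: 1·213 + 2·129 + 3·197 = 213 + 258 + 591 = 1062
Weight total: 1 + 2 + 3 = 6
WMA = 1062 / 6 = 177.000

177.000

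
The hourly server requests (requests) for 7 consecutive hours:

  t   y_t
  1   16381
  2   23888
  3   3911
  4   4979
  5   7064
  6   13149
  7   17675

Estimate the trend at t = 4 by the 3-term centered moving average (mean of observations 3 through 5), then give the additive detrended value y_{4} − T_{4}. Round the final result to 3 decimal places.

-339.000

Trend T_4 = (3911 + 4979 + 7064) / 3 = 15954/3 = 5318.00000
Detrended value: 4979 − 5318.00000 = -339.000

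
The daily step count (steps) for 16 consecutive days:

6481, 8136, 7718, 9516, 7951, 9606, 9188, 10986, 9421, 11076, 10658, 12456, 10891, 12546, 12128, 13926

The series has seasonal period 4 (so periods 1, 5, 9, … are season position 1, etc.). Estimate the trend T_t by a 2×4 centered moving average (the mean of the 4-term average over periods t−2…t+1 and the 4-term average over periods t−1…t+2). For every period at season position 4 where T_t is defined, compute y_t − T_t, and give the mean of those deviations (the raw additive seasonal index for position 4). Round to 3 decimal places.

1002.000

Season position 4 occurs at t = 4, 8, 12 (where T_t is defined).
t=4: T_4 = 8514.00000; y_4 − T_4 = 9516 − 8514.00000 = 1002.00000
t=8: T_8 = 9984.00000; y_8 − T_8 = 10986 − 9984.00000 = 1002.00000
t=12: T_12 = 11454.00000; y_12 − T_12 = 12456 − 11454.00000 = 1002.00000
Mean deviation: (1002.00000 + 1002.00000 + 1002.00000) / 3 = 1002.000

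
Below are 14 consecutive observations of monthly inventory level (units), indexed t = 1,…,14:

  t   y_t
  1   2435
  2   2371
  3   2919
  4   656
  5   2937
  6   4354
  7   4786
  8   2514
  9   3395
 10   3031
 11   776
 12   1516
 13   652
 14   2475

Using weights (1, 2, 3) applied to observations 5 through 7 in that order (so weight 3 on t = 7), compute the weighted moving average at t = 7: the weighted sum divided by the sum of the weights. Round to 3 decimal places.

Weighted sum: 1·2937 + 2·4354 + 3·4786 = 2937 + 8708 + 14358 = 26003
Weight total: 1 + 2 + 3 = 6
WMA = 26003 / 6 = 4333.833

4333.833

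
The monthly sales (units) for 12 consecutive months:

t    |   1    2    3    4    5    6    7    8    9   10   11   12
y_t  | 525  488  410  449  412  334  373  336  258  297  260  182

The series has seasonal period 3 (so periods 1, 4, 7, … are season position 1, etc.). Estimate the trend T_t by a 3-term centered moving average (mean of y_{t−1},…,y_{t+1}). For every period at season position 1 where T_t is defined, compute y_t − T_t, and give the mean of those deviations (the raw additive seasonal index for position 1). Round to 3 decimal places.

25.333

Season position 1 occurs at t = 4, 7, 10 (where T_t is defined).
t=4: T_4 = 423.66667; y_4 − T_4 = 449 − 423.66667 = 25.33333
t=7: T_7 = 347.66667; y_7 − T_7 = 373 − 347.66667 = 25.33333
t=10: T_10 = 271.66667; y_10 − T_10 = 297 − 271.66667 = 25.33333
Mean deviation: (25.33333 + 25.33333 + 25.33333) / 3 = 25.333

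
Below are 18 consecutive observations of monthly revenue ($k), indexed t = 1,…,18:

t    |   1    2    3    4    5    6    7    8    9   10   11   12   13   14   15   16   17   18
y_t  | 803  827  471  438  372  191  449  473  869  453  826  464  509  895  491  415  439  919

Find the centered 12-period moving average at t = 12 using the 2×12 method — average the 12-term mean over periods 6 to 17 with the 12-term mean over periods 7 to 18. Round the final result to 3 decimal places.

569.833

Sum over 6–17: 191 + 449 + 473 + 869 + 453 + 826 + 464 + 509 + 895 + 491 + 415 + 439 = 6474
Sum over 7–18: 449 + 473 + 869 + 453 + 826 + 464 + 509 + 895 + 491 + 415 + 439 + 919 = 7202
CMA at t=12 = (6474 + 7202) / (2·12) = 13676 / 24 = 569.833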